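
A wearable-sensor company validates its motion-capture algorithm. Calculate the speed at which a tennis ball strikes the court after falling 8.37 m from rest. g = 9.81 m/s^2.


v = sqrt(2 * g * h)
v = sqrt(2 * 9.81 * 8.37)
v = sqrt(164.2194) = 12.8148 m/s

12.8148 m/s


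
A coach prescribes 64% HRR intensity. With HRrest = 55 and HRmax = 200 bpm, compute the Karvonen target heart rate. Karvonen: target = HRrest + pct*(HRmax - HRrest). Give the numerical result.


Target = HRrest + pct*(HRmax - HRrest)
Heart rate reserve = HRmax - HRrest = 200 - 55 = 145 bpm
Fraction = 64% = 0.64
Target = 55 + 0.64 * 145
Target = 55 + 92.8 = 147.8 bpm

147.8 bpm


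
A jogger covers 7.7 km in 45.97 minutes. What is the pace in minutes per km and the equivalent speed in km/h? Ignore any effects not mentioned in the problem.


Pace = time / distance = 45.97 min / 7.7 km = 5.9701 min/km
Speed = distance / time_in_hours = 7.7 / 0.7662 hr
Speed = 10.05 km/h

5.9701 min/km, 10.05 km/h


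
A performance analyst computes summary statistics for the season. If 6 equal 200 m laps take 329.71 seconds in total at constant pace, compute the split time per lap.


Split time = total_time / n_laps = 329.71 / 6
Split time = 54.9517 s per lap

54.9517 s


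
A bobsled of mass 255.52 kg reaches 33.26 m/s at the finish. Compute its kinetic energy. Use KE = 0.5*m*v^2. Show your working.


KE = 0.5 * m * v^2
KE = 0.5 * 255.52 * 33.26^2
KE = 0.5 * 255.52 * 1106.2276 = 141331.6382 J

141331.6382 J


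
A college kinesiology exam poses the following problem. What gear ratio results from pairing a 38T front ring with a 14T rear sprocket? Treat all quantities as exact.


GR = front_teeth / rear_teeth
GR = 38 / 14
GR = 2.7143

2.7143


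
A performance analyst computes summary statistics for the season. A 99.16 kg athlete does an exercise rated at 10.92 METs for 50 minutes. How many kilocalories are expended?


kcal = MET * mass * time_hr
Convert time: 50 min = 0.8333 hr
kcal = 10.92 * 99.16 * 0.8333
kcal = 902.356 kcal

902.356 kcal


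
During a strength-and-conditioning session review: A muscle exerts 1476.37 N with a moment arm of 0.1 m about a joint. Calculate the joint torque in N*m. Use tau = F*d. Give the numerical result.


tau = F * d
tau = 1476.37 * 0.1
tau = 147.637 N*m

147.637 N*m


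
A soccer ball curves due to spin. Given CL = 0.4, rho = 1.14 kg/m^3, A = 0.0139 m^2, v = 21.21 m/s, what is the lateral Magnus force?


FM = 0.5 * CL * rho * A * v^2
FM = 0.5 * 0.4 * 1.14 * 0.0139 * 21.21^2
v^2 = 449.8641
FM = 0.5 * 0.4 * 1.14 * 0.0139 * 449.8641 = 1.4257 N

1.4257 N


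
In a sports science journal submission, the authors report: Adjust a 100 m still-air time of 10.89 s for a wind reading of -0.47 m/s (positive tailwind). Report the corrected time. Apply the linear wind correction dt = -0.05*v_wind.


dt = -0.05 * v_wind = -0.05 * -0.47 = 0.0235 s
t_corrected = t_still + dt = 10.89 + (0.0235)
t_corrected = 10.9135 s

10.9135 s


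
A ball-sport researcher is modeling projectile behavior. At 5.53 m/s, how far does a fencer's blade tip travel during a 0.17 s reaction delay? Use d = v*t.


d = v * t
d = 5.53 * 0.17
d = 0.9401 m

0.9401 m


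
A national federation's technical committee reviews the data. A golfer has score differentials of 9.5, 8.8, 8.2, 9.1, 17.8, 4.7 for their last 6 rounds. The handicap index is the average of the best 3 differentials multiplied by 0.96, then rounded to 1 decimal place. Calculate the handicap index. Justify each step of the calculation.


All differentials: 9.5, 8.8, 8.2, 9.1, 17.8, 4.7
Sorted: 4.7, 8.2, 8.8, 9.1, 9.5, 17.8
Best 3: 4.7, 8.2, 8.8
Average of best = 21.7 / 3 = 7.2333
Raw index = 7.2333 * 0.96 = 6.944
Handicap index = round(6.944, 1) = 6.9

6.9


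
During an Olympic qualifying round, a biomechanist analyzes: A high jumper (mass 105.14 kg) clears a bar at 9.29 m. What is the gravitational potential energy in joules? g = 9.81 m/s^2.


PE = m * g * h
PE = 105.14 * 9.81 * 9.29
PE = 1031.4234 * 9.29 = 9581.9234 J

9581.9234 J


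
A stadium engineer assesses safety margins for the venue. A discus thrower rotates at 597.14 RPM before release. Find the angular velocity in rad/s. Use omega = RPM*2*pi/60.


omega = RPM * 2 * pi / 60
omega = 597.14 * 2 * 3.14159 / 60
omega = 3751.9413 / 60 = 62.5324 rad/s

62.5324 rad/s


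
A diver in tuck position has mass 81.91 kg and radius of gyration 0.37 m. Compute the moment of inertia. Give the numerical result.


I = m * k^2
I = 81.91 * 0.37^2
I = 81.91 * 0.1369 = 11.2135 kg*m^2

11.2135 kg*m^2


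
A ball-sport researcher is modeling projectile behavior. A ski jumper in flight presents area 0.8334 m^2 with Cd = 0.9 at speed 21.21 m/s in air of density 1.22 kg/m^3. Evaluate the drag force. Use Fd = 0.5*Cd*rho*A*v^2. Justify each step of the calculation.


Fd = 0.5 * Cd * rho * A * v^2
Fd = 0.5 * 0.9 * 1.22 * 0.8334 * 21.21^2
v^2 = 449.8641
Fd = 0.5 * 0.9 * 1.22 * 0.8334 * 449.8641 = 205.8293 N

205.8293 N


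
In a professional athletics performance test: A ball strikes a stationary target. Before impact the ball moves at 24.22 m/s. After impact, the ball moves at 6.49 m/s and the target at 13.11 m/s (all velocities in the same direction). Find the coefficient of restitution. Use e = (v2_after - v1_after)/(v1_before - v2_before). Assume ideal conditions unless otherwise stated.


e = (v2_after - v1_after) / (v1_before - v2_before)
Numerator = 13.11 - 6.49 = 6.62
Denominator = 24.22 - 0 = 24.22
e = 6.62 / 24.22 = 0.2733

0.2733


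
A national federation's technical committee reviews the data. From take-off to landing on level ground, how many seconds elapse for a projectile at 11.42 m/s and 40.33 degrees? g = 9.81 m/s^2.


T = 2*v*sin(theta)/g
sin(theta) = sin(40.33 deg) = 0.6472
T = 2*11.42*0.6472 / 9.81
T = 14.7818 / 9.81 = 1.5068 s

1.5068 s


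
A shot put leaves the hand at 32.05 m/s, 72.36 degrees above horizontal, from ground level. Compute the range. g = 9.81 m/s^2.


R = v^2 * sin(2*theta) / g
Convert angle to radians: theta = 72.36 deg = 1.2629 rad
sin(2*theta) = sin(2.5258) = 0.5776
R = 32.05^2 * 0.5776 / 9.81
R = 1027.2025 * 0.5776 / 9.81 = 60.4775 m

60.4775 m


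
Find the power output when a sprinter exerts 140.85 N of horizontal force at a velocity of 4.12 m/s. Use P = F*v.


P = F * v
P = 140.85 * 4.12
P = 580.302 W

580.302 W


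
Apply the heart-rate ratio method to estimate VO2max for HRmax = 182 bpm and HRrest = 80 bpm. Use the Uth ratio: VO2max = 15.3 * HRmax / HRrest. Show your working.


VO2max = 15.3 * HRmax / HRrest
VO2max = 15.3 * 182 / 80
VO2max = 2784.6 / 80 = 34.8075 mL/kg/min

34.8075 mL/kg/min


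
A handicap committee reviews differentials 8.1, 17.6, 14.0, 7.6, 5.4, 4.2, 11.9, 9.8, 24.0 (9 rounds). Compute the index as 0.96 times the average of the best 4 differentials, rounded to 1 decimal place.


All differentials: 8.1, 17.6, 14.0, 7.6, 5.4, 4.2, 11.9, 9.8, 24.0
Sorted: 4.2, 5.4, 7.6, 8.1, 9.8, 11.9, 14.0, 17.6, 24.0
Best 4: 4.2, 5.4, 7.6, 8.1
Average of best = 25.3 / 4 = 6.325
Raw index = 6.325 * 0.96 = 6.072
Handicap index = round(6.072, 1) = 6.1

6.1


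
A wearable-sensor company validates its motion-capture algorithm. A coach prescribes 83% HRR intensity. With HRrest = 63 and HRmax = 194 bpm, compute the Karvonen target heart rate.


Target = HRrest + pct*(HRmax - HRrest)
Heart rate reserve = HRmax - HRrest = 194 - 63 = 131 bpm
Fraction = 83% = 0.83
Target = 63 + 0.83 * 131
Target = 63 + 108.73 = 171.73 bpm

171.73 bpm


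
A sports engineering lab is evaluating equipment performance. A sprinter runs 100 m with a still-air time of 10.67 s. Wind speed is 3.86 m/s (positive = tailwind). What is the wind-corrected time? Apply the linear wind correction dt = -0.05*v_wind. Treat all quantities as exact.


dt = -0.05 * v_wind = -0.05 * 3.86 = -0.193 s
t_corrected = t_still + dt = 10.67 + (-0.193)
t_corrected = 10.477 s

10.477 s


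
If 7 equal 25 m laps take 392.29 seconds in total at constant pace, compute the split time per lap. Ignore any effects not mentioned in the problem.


Split time = total_time / n_laps = 392.29 / 7
Split time = 56.0414 s per lap

56.0414 s


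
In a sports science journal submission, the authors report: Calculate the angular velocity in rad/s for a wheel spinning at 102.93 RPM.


omega = RPM * 2 * pi / 60
omega = 102.93 * 2 * 3.14159 / 60
omega = 646.7283 / 60 = 10.7788 rad/s

10.7788 rad/s


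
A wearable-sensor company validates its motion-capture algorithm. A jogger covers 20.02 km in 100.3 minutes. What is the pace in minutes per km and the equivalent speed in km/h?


Pace = time / distance = 100.3 min / 20.02 km = 5.01 min/km
Speed = distance / time_in_hours = 20.02 / 1.6717 hr
Speed = 11.9761 km/h

5.01 min/km, 11.9761 km/h


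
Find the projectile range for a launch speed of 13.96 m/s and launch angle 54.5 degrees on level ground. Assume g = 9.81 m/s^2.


R = v^2 * sin(2*theta) / g
Convert angle to radians: theta = 54.5 deg = 0.9512 rad
sin(2*theta) = sin(1.9024) = 0.9455
R = 13.96^2 * 0.9455 / 9.81
R = 194.8816 * 0.9455 / 9.81 = 18.7833 m

18.7833 m


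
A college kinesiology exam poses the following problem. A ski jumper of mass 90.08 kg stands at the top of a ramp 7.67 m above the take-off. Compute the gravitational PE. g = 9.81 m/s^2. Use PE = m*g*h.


PE = m * g * h
PE = 90.08 * 9.81 * 7.67
PE = 883.6848 * 7.67 = 6777.8624 J

6777.8624 J


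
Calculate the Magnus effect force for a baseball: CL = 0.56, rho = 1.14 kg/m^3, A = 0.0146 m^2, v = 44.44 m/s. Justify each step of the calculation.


FM = 0.5 * CL * rho * A * v^2
FM = 0.5 * 0.56 * 1.14 * 0.0146 * 44.44^2
v^2 = 1974.9136
FM = 0.5 * 0.56 * 1.14 * 0.0146 * 1974.9136 = 9.2037 N

9.2037 N


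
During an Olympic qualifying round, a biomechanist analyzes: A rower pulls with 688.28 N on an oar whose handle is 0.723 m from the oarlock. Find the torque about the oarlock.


tau = F * d
tau = 688.28 * 0.723
tau = 497.6264 N*m

497.6264 N*m


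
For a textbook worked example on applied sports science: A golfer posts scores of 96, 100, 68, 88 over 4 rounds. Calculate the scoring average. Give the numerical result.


Average = sum / n
Sum = 352
Average = 352 / 4 = 88

88


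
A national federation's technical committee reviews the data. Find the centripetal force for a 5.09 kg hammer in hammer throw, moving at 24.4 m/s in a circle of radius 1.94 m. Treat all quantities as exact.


Fc = m * v^2 / r
v^2 = 24.4^2 = 595.36
Fc = 5.09 * 595.36 / 1.94
Fc = 3030.3824 / 1.94 = 1562.0528 N

1562.0528 N


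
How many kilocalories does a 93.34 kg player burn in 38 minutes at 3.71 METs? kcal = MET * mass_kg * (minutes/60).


kcal = MET * mass * time_hr
Convert time: 38 min = 0.6333 hr
kcal = 3.71 * 93.34 * 0.6333
kcal = 219.3179 kcal

219.3179 kcal


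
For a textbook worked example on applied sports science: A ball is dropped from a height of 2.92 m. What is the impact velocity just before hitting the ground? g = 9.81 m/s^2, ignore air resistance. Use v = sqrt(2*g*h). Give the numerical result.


v = sqrt(2 * g * h)
v = sqrt(2 * 9.81 * 2.92)
v = sqrt(57.2904) = 7.569 m/s

7.569 m/s


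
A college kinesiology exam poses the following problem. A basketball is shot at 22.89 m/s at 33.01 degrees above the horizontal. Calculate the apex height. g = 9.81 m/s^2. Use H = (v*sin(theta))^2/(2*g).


H = (v*sin(theta))^2 / (2*g)
vy = v*sin(theta) = 22.89 * sin(33.01 deg) = 12.4701 m/s
H = vy^2 / (2*g) = 155.5043 / (2*9.81)
H = 155.5043 / 19.62 = 7.9258 m

7.9258 m


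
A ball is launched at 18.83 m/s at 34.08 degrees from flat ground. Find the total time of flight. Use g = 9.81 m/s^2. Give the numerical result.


T = 2*v*sin(theta)/g
sin(theta) = sin(34.08 deg) = 0.5603
T = 2*18.83*0.5603 / 9.81
T = 21.1028 / 9.81 = 2.1511 s

2.1511 s


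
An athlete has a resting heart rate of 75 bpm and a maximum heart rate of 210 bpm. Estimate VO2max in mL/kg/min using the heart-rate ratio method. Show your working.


VO2max = 15.3 * HRmax / HRrest
VO2max = 15.3 * 210 / 75
VO2max = 3213 / 75 = 42.84 mL/kg/min

42.84 mL/kg/min


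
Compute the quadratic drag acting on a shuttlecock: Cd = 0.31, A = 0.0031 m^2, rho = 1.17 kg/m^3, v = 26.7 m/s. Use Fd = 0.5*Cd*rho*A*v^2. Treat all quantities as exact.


Fd = 0.5 * Cd * rho * A * v^2
Fd = 0.5 * 0.31 * 1.17 * 0.0031 * 26.7^2
v^2 = 712.89
Fd = 0.5 * 0.31 * 1.17 * 0.0031 * 712.89 = 0.4008 N

0.4008 N


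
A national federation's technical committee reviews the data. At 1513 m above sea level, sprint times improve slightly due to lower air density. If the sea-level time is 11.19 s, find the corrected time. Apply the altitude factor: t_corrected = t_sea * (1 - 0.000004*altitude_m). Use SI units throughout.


Correction factor = 1 - 0.000004 * 1513 = 0.993948
t_corrected = t_sea * factor = 11.19 * 0.993948
t_corrected = 11.1223 s

11.1223 s


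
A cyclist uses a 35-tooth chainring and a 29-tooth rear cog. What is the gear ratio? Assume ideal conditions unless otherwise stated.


GR = front_teeth / rear_teeth
GR = 35 / 29
GR = 1.2069

1.2069


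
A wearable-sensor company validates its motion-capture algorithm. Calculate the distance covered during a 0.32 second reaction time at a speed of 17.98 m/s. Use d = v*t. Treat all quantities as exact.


d = v * t
d = 17.98 * 0.32
d = 5.7536 m

5.7536 m


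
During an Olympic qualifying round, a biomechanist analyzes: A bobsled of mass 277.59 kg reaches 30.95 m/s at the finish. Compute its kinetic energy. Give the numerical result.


KE = 0.5 * m * v^2
KE = 0.5 * 277.59 * 30.95^2
KE = 0.5 * 277.59 * 957.9025 = 132952.0775 J

132952.0775 J


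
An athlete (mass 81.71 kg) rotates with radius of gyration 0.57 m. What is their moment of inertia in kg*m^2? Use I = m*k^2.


I = m * k^2
I = 81.71 * 0.57^2
I = 81.71 * 0.3249 = 26.5476 kg*m^2

26.5476 kg*m^2


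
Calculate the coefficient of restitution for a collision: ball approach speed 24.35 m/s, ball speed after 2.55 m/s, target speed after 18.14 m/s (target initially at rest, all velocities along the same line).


e = (v2_after - v1_after) / (v1_before - v2_before)
Numerator = 18.14 - 2.55 = 15.59
Denominator = 24.35 - 0 = 24.35
e = 15.59 / 24.35 = 0.6402

0.6402


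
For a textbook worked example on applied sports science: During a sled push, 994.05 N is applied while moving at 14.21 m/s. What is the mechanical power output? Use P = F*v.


P = F * v
P = 994.05 * 14.21
P = 14125.4505 W

14125.4505 W


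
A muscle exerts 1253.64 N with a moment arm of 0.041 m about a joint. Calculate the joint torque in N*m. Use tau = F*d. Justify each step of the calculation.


tau = F * d
tau = 1253.64 * 0.041
tau = 51.3992 N*m

51.3992 N*m


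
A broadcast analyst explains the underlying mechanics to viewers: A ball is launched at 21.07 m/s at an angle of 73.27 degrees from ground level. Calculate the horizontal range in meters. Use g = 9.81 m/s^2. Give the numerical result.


R = v^2 * sin(2*theta) / g
Convert angle to radians: theta = 73.27 deg = 1.2788 rad
sin(2*theta) = sin(2.5576) = 0.5514
R = 21.07^2 * 0.5514 / 9.81
R = 443.9449 * 0.5514 / 9.81 = 24.9512 m

24.9512 m


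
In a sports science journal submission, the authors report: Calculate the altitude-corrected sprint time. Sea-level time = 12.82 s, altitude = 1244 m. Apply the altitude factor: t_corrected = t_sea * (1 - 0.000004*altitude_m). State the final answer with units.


Correction factor = 1 - 0.000004 * 1244 = 0.995024
t_corrected = t_sea * factor = 12.82 * 0.995024
t_corrected = 12.7562 s

12.7562 s


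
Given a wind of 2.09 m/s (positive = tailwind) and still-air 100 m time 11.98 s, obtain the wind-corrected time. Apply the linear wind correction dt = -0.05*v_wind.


dt = -0.05 * v_wind = -0.05 * 2.09 = -0.1045 s
t_corrected = t_still + dt = 11.98 + (-0.1045)
t_corrected = 11.8755 s

11.8755 s


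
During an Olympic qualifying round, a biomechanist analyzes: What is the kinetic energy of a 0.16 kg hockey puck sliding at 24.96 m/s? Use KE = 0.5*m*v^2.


KE = 0.5 * m * v^2
KE = 0.5 * 0.16 * 24.96^2
KE = 0.5 * 0.16 * 623.0016 = 49.8401 J

49.8401 J


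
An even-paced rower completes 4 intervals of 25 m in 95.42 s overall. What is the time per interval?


Split time = total_time / n_laps = 95.42 / 4
Split time = 23.855 s per lap

23.855 s


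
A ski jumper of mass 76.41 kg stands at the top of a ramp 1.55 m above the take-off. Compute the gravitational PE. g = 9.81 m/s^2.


PE = m * g * h
PE = 76.41 * 9.81 * 1.55
PE = 749.5821 * 1.55 = 1161.8523 J

1161.8523 J


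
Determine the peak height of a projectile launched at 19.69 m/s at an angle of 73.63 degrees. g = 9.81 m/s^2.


H = (v*sin(theta))^2 / (2*g)
vy = v*sin(theta) = 19.69 * sin(73.63 deg) = 18.8918 m/s
H = vy^2 / (2*g) = 356.9001 / (2*9.81)
H = 356.9001 / 19.62 = 18.1906 m

18.1906 m


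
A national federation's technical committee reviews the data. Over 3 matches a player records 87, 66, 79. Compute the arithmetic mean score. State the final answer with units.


Average = sum / n
Sum = 232
Average = 232 / 3 = 77.3333

77.3333


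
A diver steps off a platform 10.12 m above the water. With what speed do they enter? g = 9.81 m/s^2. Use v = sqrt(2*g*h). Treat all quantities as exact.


v = sqrt(2 * g * h)
v = sqrt(2 * 9.81 * 10.12)
v = sqrt(198.5544) = 14.0909 m/s

14.0909 m/s


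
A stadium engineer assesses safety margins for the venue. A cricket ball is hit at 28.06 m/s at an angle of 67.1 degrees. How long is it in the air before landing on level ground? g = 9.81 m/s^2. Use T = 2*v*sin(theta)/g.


T = 2*v*sin(theta)/g
sin(theta) = sin(67.1 deg) = 0.9212
T = 2*28.06*0.9212 / 9.81
T = 51.6969 / 9.81 = 5.2698 s

5.2698 s


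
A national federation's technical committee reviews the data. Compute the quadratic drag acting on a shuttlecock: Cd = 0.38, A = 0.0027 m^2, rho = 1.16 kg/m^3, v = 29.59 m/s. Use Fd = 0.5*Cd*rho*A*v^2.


Fd = 0.5 * Cd * rho * A * v^2
Fd = 0.5 * 0.38 * 1.16 * 0.0027 * 29.59^2
v^2 = 875.5681
Fd = 0.5 * 0.38 * 1.16 * 0.0027 * 875.5681 = 0.521 N

0.521 N


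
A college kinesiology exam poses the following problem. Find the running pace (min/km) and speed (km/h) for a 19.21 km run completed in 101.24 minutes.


Pace = time / distance = 101.24 min / 19.21 km = 5.2702 min/km
Speed = distance / time_in_hours = 19.21 / 1.6873 hr
Speed = 11.3848 km/h

5.2702 min/km, 11.3848 km/h


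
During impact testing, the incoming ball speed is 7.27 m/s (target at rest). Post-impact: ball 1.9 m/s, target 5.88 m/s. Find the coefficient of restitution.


e = (v2_after - v1_after) / (v1_before - v2_before)
Numerator = 5.88 - 1.9 = 3.98
Denominator = 7.27 - 0 = 7.27
e = 3.98 / 7.27 = 0.5475

0.5475


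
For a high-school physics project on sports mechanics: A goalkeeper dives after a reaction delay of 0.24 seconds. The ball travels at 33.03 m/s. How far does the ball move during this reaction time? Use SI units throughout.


d = v * t
d = 33.03 * 0.24
d = 7.9272 m

7.9272 m


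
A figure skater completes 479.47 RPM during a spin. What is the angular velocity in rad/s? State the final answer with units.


omega = RPM * 2 * pi / 60
omega = 479.47 * 2 * 3.14159 / 60
omega = 3012.5989 / 60 = 50.21 rad/s

50.21 rad/s


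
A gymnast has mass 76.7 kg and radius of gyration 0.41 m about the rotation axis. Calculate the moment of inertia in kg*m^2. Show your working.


I = m * k^2
I = 76.7 * 0.41^2
I = 76.7 * 0.1681 = 12.8933 kg*m^2

12.8933 kg*m^2


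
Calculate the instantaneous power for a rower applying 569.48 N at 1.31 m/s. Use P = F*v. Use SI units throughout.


P = F * v
P = 569.48 * 1.31
P = 746.0188 W

746.0188 W


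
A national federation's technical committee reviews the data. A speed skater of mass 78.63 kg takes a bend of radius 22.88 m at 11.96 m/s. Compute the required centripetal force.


Fc = m * v^2 / r
v^2 = 11.96^2 = 143.0416
Fc = 78.63 * 143.0416 / 22.88
Fc = 11247.361 / 22.88 = 491.5805 N

491.5805 N


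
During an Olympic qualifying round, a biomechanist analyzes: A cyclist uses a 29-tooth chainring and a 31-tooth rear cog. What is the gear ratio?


GR = front_teeth / rear_teeth
GR = 29 / 31
GR = 0.9355

0.9355


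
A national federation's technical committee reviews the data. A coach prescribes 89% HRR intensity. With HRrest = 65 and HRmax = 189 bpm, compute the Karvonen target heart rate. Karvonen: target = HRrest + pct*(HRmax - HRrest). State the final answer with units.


Target = HRrest + pct*(HRmax - HRrest)
Heart rate reserve = HRmax - HRrest = 189 - 65 = 124 bpm
Fraction = 89% = 0.89
Target = 65 + 0.89 * 124
Target = 65 + 110.36 = 175.36 bpm

175.36 bpm


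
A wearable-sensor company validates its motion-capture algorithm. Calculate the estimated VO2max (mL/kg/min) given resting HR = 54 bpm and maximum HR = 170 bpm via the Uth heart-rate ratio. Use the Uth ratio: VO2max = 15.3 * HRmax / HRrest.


VO2max = 15.3 * HRmax / HRrest
VO2max = 15.3 * 170 / 54
VO2max = 2601 / 54 = 48.1667 mL/kg/min

48.1667 mL/kg/min


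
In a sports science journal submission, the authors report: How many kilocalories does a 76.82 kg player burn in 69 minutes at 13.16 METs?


kcal = MET * mass * time_hr
Convert time: 69 min = 1.15 hr
kcal = 13.16 * 76.82 * 1.15
kcal = 1162.5939 kcal

1162.5939 kcal


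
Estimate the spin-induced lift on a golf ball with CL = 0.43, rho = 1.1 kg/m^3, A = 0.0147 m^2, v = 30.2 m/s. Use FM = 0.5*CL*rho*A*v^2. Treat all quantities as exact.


FM = 0.5 * CL * rho * A * v^2
FM = 0.5 * 0.43 * 1.1 * 0.0147 * 30.2^2
v^2 = 912.04
FM = 0.5 * 0.43 * 1.1 * 0.0147 * 912.04 = 3.1708 N

3.1708 N


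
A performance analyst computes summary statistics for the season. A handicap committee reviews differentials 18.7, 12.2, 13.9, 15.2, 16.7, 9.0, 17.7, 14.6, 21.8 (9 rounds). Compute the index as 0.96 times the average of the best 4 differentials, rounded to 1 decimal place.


All differentials: 18.7, 12.2, 13.9, 15.2, 16.7, 9.0, 17.7, 14.6, 21.8
Sorted: 9.0, 12.2, 13.9, 14.6, 15.2, 16.7, 17.7, 18.7, 21.8
Best 4: 9.0, 12.2, 13.9, 14.6
Average of best = 49.7 / 4 = 12.425
Raw index = 12.425 * 0.96 = 11.928
Handicap index = round(11.928, 1) = 11.9

11.9


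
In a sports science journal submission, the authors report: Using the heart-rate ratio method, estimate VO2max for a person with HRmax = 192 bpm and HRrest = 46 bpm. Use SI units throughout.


VO2max = 15.3 * HRmax / HRrest
VO2max = 15.3 * 192 / 46
VO2max = 2937.6 / 46 = 63.8609 mL/kg/min

63.8609 mL/kg/min


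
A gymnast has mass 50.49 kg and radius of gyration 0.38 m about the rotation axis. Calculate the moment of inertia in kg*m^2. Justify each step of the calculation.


I = m * k^2
I = 50.49 * 0.38^2
I = 50.49 * 0.1444 = 7.2908 kg*m^2

7.2908 kg*m^2


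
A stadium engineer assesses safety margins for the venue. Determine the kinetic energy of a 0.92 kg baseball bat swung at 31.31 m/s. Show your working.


KE = 0.5 * m * v^2
KE = 0.5 * 0.92 * 31.31^2
KE = 0.5 * 0.92 * 980.3161 = 450.9454 J

450.9454 J


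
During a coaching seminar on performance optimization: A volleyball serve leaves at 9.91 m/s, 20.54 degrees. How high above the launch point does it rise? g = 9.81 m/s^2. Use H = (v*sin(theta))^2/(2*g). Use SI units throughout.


H = (v*sin(theta))^2 / (2*g)
vy = v*sin(theta) = 9.91 * sin(20.54 deg) = 3.477 m/s
H = vy^2 / (2*g) = 12.0898 / (2*9.81)
H = 12.0898 / 19.62 = 0.6162 m

0.6162 m


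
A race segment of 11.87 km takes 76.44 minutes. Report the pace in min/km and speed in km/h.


Pace = time / distance = 76.44 min / 11.87 km = 6.4398 min/km
Speed = distance / time_in_hours = 11.87 / 1.274 hr
Speed = 9.3171 km/h

6.4398 min/km, 9.3171 km/h


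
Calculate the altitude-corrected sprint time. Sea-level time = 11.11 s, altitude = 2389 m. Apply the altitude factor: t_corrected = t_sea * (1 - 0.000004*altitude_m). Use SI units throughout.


Correction factor = 1 - 0.000004 * 2389 = 0.990444
t_corrected = t_sea * factor = 11.11 * 0.990444
t_corrected = 11.0038 s

11.0038 s


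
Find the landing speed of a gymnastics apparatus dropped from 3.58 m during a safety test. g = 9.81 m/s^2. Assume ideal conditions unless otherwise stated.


v = sqrt(2 * g * h)
v = sqrt(2 * 9.81 * 3.58)
v = sqrt(70.2396) = 8.3809 m/s

8.3809 m/s


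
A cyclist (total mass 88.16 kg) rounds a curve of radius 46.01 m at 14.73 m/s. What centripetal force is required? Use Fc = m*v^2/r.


Fc = m * v^2 / r
v^2 = 14.73^2 = 216.9729
Fc = 88.16 * 216.9729 / 46.01
Fc = 19128.3309 / 46.01 = 415.7429 N

415.7429 N


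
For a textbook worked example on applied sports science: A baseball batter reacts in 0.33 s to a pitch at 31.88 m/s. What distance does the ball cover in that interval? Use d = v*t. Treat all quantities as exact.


d = v * t
d = 31.88 * 0.33
d = 10.5204 m

10.5204 m


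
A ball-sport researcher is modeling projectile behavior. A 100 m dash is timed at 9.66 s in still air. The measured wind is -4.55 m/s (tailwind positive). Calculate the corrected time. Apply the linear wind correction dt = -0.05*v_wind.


dt = -0.05 * v_wind = -0.05 * -4.55 = 0.2275 s
t_corrected = t_still + dt = 9.66 + (0.2275)
t_corrected = 9.8875 s

9.8875 s


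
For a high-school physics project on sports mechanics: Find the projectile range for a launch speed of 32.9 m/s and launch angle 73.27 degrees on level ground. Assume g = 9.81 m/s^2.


R = v^2 * sin(2*theta) / g
Convert angle to radians: theta = 73.27 deg = 1.2788 rad
sin(2*theta) = sin(2.5576) = 0.5514
R = 32.9^2 * 0.5514 / 9.81
R = 1082.41 * 0.5514 / 9.81 = 60.835 m

60.835 m


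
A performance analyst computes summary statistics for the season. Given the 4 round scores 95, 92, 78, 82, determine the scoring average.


Average = sum / n
Sum = 347
Average = 347 / 4 = 86.75

86.75


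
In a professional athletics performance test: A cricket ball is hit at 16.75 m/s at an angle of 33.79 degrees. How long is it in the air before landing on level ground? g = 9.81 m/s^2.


T = 2*v*sin(theta)/g
sin(theta) = sin(33.79 deg) = 0.5562
T = 2*16.75*0.5562 / 9.81
T = 18.631 / 9.81 = 1.8992 s

1.8992 s


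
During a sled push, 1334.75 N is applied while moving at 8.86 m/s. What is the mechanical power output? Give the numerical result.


P = F * v
P = 1334.75 * 8.86
P = 11825.885 W

11825.885 W


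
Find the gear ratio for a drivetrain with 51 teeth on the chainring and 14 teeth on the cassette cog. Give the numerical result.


GR = front_teeth / rear_teeth
GR = 51 / 14
GR = 3.6429

3.6429


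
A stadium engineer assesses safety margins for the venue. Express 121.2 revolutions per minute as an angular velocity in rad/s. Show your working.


omega = RPM * 2 * pi / 60
omega = 121.2 * 2 * 3.14159 / 60
omega = 761.5221 / 60 = 12.692 rad/s

12.692 rad/s


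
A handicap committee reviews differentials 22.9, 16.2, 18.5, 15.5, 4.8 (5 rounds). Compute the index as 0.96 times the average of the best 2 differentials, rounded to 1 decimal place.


All differentials: 22.9, 16.2, 18.5, 15.5, 4.8
Sorted: 4.8, 15.5, 16.2, 18.5, 22.9
Best 2: 4.8, 15.5
Average of best = 20.3 / 2 = 10.15
Raw index = 10.15 * 0.96 = 9.744
Handicap index = round(9.744, 1) = 9.7

9.7


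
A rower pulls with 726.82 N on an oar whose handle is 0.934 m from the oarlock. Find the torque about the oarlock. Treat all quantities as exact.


tau = F * d
tau = 726.82 * 0.934
tau = 678.8499 N*m

678.8499 N*m


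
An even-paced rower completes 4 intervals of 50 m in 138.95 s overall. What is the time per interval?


Split time = total_time / n_laps = 138.95 / 4
Split time = 34.7375 s per lap

34.7375 s


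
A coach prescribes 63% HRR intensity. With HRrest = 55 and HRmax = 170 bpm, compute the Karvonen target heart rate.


Target = HRrest + pct*(HRmax - HRrest)
Heart rate reserve = HRmax - HRrest = 170 - 55 = 115 bpm
Fraction = 63% = 0.63
Target = 55 + 0.63 * 115
Target = 55 + 72.45 = 127.45 bpm

127.45 bpm


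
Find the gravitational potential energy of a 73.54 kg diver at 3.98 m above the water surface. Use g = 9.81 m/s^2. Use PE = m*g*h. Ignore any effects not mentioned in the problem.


PE = m * g * h
PE = 73.54 * 9.81 * 3.98
PE = 721.4274 * 3.98 = 2871.2811 J

2871.2811 J


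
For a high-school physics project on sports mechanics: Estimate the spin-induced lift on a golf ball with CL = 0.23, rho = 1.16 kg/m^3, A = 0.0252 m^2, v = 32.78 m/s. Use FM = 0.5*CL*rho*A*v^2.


FM = 0.5 * CL * rho * A * v^2
FM = 0.5 * 0.23 * 1.16 * 0.0252 * 32.78^2
v^2 = 1074.5284
FM = 0.5 * 0.23 * 1.16 * 0.0252 * 1074.5284 = 3.6122 N

3.6122 N


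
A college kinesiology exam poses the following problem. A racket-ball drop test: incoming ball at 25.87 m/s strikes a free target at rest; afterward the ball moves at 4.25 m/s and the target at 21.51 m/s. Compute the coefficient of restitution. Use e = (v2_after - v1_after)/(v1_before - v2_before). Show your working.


e = (v2_after - v1_after) / (v1_before - v2_before)
Numerator = 21.51 - 4.25 = 17.26
Denominator = 25.87 - 0 = 25.87
e = 17.26 / 25.87 = 0.6672

0.6672


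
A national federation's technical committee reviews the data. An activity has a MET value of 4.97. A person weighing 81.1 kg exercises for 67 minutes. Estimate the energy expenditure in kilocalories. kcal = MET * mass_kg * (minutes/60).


kcal = MET * mass * time_hr
Convert time: 67 min = 1.1167 hr
kcal = 4.97 * 81.1 * 1.1167
kcal = 450.0915 kcal

450.0915 kcal


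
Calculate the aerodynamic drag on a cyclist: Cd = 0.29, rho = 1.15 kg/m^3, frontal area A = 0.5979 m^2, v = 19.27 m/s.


Fd = 0.5 * Cd * rho * A * v^2
Fd = 0.5 * 0.29 * 1.15 * 0.5979 * 19.27^2
v^2 = 371.3329
Fd = 0.5 * 0.29 * 1.15 * 0.5979 * 371.3329 = 37.0218 N

37.0218 N


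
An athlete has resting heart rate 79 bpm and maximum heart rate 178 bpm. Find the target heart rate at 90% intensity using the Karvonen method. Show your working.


Target = HRrest + pct*(HRmax - HRrest)
Heart rate reserve = HRmax - HRrest = 178 - 79 = 99 bpm
Fraction = 90% = 0.9
Target = 79 + 0.9 * 99
Target = 79 + 89.1 = 168.1 bpm

168.1 bpm


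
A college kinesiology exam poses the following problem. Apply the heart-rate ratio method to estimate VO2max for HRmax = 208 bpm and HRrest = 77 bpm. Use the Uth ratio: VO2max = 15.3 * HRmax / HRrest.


VO2max = 15.3 * HRmax / HRrest
VO2max = 15.3 * 208 / 77
VO2max = 3182.4 / 77 = 41.3299 mL/kg/min

41.3299 mL/kg/min


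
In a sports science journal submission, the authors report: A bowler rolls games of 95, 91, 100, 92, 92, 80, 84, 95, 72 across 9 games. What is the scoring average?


Average = sum / n
Sum = 801
Average = 801 / 9 = 89

89


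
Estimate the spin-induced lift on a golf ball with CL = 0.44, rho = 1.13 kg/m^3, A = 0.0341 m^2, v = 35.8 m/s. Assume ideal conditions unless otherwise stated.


FM = 0.5 * CL * rho * A * v^2
FM = 0.5 * 0.44 * 1.13 * 0.0341 * 35.8^2
v^2 = 1281.64
FM = 0.5 * 0.44 * 1.13 * 0.0341 * 1281.64 = 10.8648 N

10.8648 N


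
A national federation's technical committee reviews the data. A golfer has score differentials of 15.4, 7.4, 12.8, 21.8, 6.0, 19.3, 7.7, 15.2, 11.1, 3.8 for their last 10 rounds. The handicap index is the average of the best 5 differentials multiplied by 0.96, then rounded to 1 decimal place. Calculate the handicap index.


All differentials: 15.4, 7.4, 12.8, 21.8, 6.0, 19.3, 7.7, 15.2, 11.1, 3.8
Sorted: 3.8, 6.0, 7.4, 7.7, 11.1, 12.8, 15.2, 15.4, 19.3, 21.8
Best 5: 3.8, 6.0, 7.4, 7.7, 11.1
Average of best = 36 / 5 = 7.2
Raw index = 7.2 * 0.96 = 6.912
Handicap index = round(6.912, 1) = 6.9

6.9


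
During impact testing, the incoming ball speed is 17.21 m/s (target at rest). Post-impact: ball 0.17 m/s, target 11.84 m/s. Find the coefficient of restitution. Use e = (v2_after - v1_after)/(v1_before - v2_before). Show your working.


e = (v2_after - v1_after) / (v1_before - v2_before)
Numerator = 11.84 - 0.17 = 11.67
Denominator = 17.21 - 0 = 17.21
e = 11.67 / 17.21 = 0.6781

0.6781


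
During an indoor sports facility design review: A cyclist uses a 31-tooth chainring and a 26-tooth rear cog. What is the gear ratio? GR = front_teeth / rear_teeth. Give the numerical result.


GR = front_teeth / rear_teeth
GR = 31 / 26
GR = 1.1923

1.1923


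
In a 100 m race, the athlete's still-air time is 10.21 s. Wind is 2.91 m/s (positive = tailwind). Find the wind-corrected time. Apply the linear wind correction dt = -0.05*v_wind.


dt = -0.05 * v_wind = -0.05 * 2.91 = -0.1455 s
t_corrected = t_still + dt = 10.21 + (-0.1455)
t_corrected = 10.0645 s

10.0645 s


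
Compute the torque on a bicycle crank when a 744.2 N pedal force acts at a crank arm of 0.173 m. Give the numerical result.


tau = F * d
tau = 744.2 * 0.173
tau = 128.7466 N*m

128.7466 N*m


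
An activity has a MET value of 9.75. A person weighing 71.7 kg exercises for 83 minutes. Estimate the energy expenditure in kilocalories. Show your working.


kcal = MET * mass * time_hr
Convert time: 83 min = 1.3833 hr
kcal = 9.75 * 71.7 * 1.3833
kcal = 967.0538 kcal

967.0538 kcal


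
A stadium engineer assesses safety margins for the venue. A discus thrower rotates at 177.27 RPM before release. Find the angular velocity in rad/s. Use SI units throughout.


omega = RPM * 2 * pi / 60
omega = 177.27 * 2 * 3.14159 / 60
omega = 1113.8203 / 60 = 18.5637 rad/s

18.5637 rad/s


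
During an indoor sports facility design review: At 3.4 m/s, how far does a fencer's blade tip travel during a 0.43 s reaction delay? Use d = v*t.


d = v * t
d = 3.4 * 0.43
d = 1.462 m

1.462 m


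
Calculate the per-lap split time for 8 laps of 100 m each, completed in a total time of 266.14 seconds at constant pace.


Split time = total_time / n_laps = 266.14 / 8
Split time = 33.2675 s per lap

33.2675 s


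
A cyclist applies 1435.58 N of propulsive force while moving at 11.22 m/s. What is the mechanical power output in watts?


P = F * v
P = 1435.58 * 11.22
P = 16107.2076 W

16107.2076 W


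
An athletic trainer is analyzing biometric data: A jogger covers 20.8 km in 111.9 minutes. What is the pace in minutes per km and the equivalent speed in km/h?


Pace = time / distance = 111.9 min / 20.8 km = 5.3798 min/km
Speed = distance / time_in_hours = 20.8 / 1.865 hr
Speed = 11.1528 km/h

5.3798 min/km, 11.1528 km/h


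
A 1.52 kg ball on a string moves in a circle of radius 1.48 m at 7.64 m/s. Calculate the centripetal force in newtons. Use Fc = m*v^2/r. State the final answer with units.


Fc = m * v^2 / r
v^2 = 7.64^2 = 58.3696
Fc = 1.52 * 58.3696 / 1.48
Fc = 88.7218 / 1.48 = 59.9472 N

59.9472 N


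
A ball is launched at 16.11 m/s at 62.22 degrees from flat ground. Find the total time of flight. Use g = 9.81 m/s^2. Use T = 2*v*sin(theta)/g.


T = 2*v*sin(theta)/g
sin(theta) = sin(62.22 deg) = 0.8847
T = 2*16.11*0.8847 / 9.81
T = 28.5064 / 9.81 = 2.9059 s

2.9059 s


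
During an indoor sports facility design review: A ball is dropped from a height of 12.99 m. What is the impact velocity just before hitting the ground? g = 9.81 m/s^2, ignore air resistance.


v = sqrt(2 * g * h)
v = sqrt(2 * 9.81 * 12.99)
v = sqrt(254.8638) = 15.9645 m/s

15.9645 m/s


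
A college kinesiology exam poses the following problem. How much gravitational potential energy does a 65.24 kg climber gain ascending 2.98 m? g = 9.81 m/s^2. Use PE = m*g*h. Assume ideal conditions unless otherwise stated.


PE = m * g * h
PE = 65.24 * 9.81 * 2.98
PE = 640.0044 * 2.98 = 1907.2131 J

1907.2131 J


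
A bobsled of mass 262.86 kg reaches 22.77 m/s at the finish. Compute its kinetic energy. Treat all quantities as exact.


KE = 0.5 * m * v^2
KE = 0.5 * 262.86 * 22.77^2
KE = 0.5 * 262.86 * 518.4729 = 68142.8932 J

68142.8932 J


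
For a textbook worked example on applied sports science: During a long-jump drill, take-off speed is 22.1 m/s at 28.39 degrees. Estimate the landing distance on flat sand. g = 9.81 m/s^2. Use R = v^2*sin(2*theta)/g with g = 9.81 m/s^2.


R = v^2 * sin(2*theta) / g
Convert angle to radians: theta = 28.39 deg = 0.4955 rad
sin(2*theta) = sin(0.991) = 0.8366
R = 22.1^2 * 0.8366 / 9.81
R = 488.41 * 0.8366 / 9.81 = 41.6504 m

41.6504 m


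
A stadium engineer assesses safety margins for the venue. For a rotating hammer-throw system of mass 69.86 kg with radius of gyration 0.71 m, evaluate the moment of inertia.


I = m * k^2
I = 69.86 * 0.71^2
I = 69.86 * 0.5041 = 35.2164 kg*m^2

35.2164 kg*m^2


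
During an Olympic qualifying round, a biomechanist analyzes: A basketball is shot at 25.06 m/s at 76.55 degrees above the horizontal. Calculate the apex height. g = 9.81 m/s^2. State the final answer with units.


H = (v*sin(theta))^2 / (2*g)
vy = v*sin(theta) = 25.06 * sin(76.55 deg) = 24.3727 m/s
H = vy^2 / (2*g) = 594.0278 / (2*9.81)
H = 594.0278 / 19.62 = 30.2766 m

30.2766 m


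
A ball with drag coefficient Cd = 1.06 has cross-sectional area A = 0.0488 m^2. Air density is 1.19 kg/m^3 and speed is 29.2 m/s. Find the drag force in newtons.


Fd = 0.5 * Cd * rho * A * v^2
Fd = 0.5 * 1.06 * 1.19 * 0.0488 * 29.2^2
v^2 = 852.64
Fd = 0.5 * 1.06 * 1.19 * 0.0488 * 852.64 = 26.2427 N

26.2427 N


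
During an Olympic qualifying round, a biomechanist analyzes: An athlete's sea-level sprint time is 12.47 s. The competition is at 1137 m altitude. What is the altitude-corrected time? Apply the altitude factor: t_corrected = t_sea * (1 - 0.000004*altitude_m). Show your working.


Correction factor = 1 - 0.000004 * 1137 = 0.995452
t_corrected = t_sea * factor = 12.47 * 0.995452
t_corrected = 12.4133 s

12.4133 s


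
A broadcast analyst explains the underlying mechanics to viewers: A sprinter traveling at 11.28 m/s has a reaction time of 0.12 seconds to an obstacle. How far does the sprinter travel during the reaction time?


d = v * t
d = 11.28 * 0.12
d = 1.3536 m

1.3536 m


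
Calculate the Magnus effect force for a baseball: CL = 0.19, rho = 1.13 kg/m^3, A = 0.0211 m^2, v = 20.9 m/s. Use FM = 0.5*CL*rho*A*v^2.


FM = 0.5 * CL * rho * A * v^2
FM = 0.5 * 0.19 * 1.13 * 0.0211 * 20.9^2
v^2 = 436.81
FM = 0.5 * 0.19 * 1.13 * 0.0211 * 436.81 = 0.9894 N

0.9894 N


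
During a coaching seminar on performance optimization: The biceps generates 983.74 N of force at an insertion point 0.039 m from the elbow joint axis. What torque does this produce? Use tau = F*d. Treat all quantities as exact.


tau = F * d
tau = 983.74 * 0.039
tau = 38.3659 N*m

38.3659 N*m


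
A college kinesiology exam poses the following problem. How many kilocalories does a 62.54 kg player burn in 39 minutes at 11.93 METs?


kcal = MET * mass * time_hr
Convert time: 39 min = 0.65 hr
kcal = 11.93 * 62.54 * 0.65
kcal = 484.9664 kcal

484.9664 kcal


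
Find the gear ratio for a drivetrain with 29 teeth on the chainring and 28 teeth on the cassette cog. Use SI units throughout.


GR = front_teeth / rear_teeth
GR = 29 / 28
GR = 1.0357

1.0357


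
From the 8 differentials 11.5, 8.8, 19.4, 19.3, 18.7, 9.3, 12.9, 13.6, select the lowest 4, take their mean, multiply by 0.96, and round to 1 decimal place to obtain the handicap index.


All differentials: 11.5, 8.8, 19.4, 19.3, 18.7, 9.3, 12.9, 13.6
Sorted: 8.8, 9.3, 11.5, 12.9, 13.6, 18.7, 19.3, 19.4
Best 4: 8.8, 9.3, 11.5, 12.9
Average of best = 42.5 / 4 = 10.625
Raw index = 10.625 * 0.96 = 10.2
Handicap index = round(10.2, 1) = 10.2

10.2


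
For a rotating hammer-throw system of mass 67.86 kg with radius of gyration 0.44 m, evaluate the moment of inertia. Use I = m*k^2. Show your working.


I = m * k^2
I = 67.86 * 0.44^2
I = 67.86 * 0.1936 = 13.1377 kg*m^2

13.1377 kg*m^2


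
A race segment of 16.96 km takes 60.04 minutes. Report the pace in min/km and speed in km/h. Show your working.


Pace = time / distance = 60.04 min / 16.96 km = 3.5401 min/km
Speed = distance / time_in_hours = 16.96 / 1.0007 hr
Speed = 16.9487 km/h

3.5401 min/km, 16.9487 km/h
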